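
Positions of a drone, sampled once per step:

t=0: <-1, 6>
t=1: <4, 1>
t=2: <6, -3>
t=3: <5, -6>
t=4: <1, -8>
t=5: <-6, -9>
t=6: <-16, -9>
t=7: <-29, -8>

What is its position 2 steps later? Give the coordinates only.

First differences are <+5, -5>, <+2, -4>, <-1, -3>, <-4, -2>, <-7, -1>, <-10, +0>, <-13, +1>; their common second difference is <-3, +1> (constant acceleration).
step 8: <-29, -8> + <-16, +2> → <-45, -6>
step 9: <-45, -6> + <-19, +3> → <-64, -3>

<-64, -3>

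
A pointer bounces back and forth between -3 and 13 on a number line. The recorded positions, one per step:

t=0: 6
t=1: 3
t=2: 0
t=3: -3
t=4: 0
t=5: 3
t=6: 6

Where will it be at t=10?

8

The value reflects between -3 and 13, moving 3 per step.
  step 7: 6 → 9
  step 8: 9 → 12
  step 9: 12 → 11
  step 10: 11 → 8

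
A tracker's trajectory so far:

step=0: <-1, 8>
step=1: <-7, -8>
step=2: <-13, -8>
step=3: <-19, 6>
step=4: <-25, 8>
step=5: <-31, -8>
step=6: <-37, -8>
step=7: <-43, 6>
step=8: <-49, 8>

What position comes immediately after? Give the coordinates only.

The first coordinate changes by -6 each step, so at step 9 it is -1 + 9·(-6) = -55.
The second coordinate repeats the cycle [8, -8, -8, 6] with period 4; step 9 mod 4 = 1, giving -8.

<-55, -8>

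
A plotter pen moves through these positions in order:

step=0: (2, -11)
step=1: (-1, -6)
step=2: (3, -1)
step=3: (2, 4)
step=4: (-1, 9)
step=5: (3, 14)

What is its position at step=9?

(2, 34)

The first coordinate repeats the cycle [2, -1, 3] with period 3; step 9 mod 3 = 0, giving 2.
The second coordinate changes by +5 each step, so at step 9 it is -11 + 9·(5) = 34.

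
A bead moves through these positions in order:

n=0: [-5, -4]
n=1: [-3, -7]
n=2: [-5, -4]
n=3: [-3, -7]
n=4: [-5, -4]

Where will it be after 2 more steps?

The jumps are [+2, -3], [-2, +3], [+2, -3], [-2, +3] — a geometric progression with ratio -1.
step 5: [-5, -4] + [+2, -3] → [-3, -7]
step 6: [-3, -7] + [-2, +3] → [-5, -4]

[-5, -4]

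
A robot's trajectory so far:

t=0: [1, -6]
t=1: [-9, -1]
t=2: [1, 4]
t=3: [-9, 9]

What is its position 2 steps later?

The first coordinate repeats the cycle [1, -9] with period 2; step 5 mod 2 = 1, giving -9.
The second coordinate changes by +5 each step, so at step 5 it is -6 + 5·(5) = 19.

[-9, 19]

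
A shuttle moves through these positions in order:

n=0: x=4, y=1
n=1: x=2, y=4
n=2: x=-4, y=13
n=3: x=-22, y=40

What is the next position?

Consecutive displacements (-2,+3), (-6,+9), (-18,+27) scale by a factor of 3 each step.
step 4: x=-22, y=40 + (-54,+81) → x=-76, y=121

x=-76, y=121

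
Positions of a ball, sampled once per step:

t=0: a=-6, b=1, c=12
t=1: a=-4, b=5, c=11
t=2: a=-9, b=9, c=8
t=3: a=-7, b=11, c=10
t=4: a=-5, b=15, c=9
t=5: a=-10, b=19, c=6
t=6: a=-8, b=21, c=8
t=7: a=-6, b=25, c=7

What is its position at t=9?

a=-9, b=31, c=6

Step-to-step displacements: (+2, +4, -1), (-5, +4, -3), (+2, +2, +2), (+2, +4, -1), (-5, +4, -3), (+2, +2, +2), (+2, +4, -1) — a repeating cycle of length 3.
step 8: apply (-5, +4, -3) → a=-11, b=29, c=4
step 9: apply (+2, +2, +2) → a=-9, b=31, c=6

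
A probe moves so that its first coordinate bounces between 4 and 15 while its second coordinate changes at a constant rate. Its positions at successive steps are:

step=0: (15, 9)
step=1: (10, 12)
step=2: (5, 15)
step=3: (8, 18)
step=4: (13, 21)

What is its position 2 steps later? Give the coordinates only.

(7, 27)

The first coordinate travels 5 per step and bounces off the walls at 4 and 15.
  step 5: 13 → 12
  step 6: 12 → 7
The second coordinate changes by +3 each step: at step 6 it is 27.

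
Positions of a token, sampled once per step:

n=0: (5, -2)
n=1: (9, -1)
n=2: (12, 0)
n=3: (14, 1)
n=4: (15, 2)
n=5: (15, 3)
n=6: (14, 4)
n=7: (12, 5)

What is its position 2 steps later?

Taking differences between consecutive positions: (+4, +1), (+3, +1), (+2, +1), (+1, +1), (+0, +1), (-1, +1), (-2, +1). These grow by (-1, +0) each step.
step 8: (12, 5) + (-3, +1) → (9, 6)
step 9: (9, 6) + (-4, +1) → (5, 7)

(5, 7)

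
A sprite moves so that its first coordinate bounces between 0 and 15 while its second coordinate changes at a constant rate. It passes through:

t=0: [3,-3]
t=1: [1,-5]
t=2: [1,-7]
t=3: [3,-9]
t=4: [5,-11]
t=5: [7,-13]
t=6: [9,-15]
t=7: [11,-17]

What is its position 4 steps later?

The first coordinate reflects between 0 and 15, moving 2 per step.
  step 8: 11 → 13
  step 9: 13 → 15
  step 10: 15 → 13
  step 11: 13 → 11
The second coordinate changes by -2 each step: at step 11 it is -25.

[11,-25]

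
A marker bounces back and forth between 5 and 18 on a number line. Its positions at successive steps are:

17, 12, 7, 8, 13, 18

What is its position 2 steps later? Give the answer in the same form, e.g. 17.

8

The value travels 5 per step and bounces off the walls at 5 and 18.
  step 6: 18 → 13
  step 7: 13 → 8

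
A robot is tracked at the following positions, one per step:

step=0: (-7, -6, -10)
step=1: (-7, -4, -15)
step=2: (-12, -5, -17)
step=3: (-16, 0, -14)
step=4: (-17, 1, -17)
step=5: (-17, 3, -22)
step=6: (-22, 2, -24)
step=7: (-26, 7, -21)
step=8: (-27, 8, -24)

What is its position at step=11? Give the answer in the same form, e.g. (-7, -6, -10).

The moves between consecutive positions are (+0, +2, -5), (-5, -1, -2), (-4, +5, +3), (-1, +1, -3), (+0, +2, -5), (-5, -1, -2), (-4, +5, +3), (-1, +1, -3); they repeat the 4-cycle [(+0, +2, -5), (-5, -1, -2), (-4, +5, +3), (-1, +1, -3)].
step 9: apply (+0, +2, -5) → (-27, 10, -29)
step 10: apply (-5, -1, -2) → (-32, 9, -31)
step 11: apply (-4, +5, +3) → (-36, 14, -28)

(-36, 14, -28)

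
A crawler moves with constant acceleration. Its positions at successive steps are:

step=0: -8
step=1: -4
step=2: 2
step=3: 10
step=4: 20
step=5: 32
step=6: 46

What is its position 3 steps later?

Taking differences between consecutive positions: +4, +6, +8, +10, +12, +14. These grow by +2 each step.
step 7: 46 + 16 → 62
step 8: 62 + 18 → 80
step 9: 80 + 20 → 100

100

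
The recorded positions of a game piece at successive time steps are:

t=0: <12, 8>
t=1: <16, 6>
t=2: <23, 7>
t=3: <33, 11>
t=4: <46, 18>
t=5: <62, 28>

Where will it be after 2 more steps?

First differences are <+4, -2>, <+7, +1>, <+10, +4>, <+13, +7>, <+16, +10>; their common second difference is <+3, +3> (constant acceleration).
step 6: <62, 28> + <+19, +13> → <81, 41>
step 7: <81, 41> + <+22, +16> → <103, 57>

<103, 57>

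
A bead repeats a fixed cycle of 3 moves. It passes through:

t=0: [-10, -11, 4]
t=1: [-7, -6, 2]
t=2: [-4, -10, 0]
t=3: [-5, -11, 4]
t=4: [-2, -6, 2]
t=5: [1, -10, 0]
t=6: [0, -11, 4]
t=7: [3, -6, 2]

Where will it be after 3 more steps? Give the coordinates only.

Step-to-step displacements: [+3, +5, -2], [+3, -4, -2], [-1, -1, +4], [+3, +5, -2], [+3, -4, -2], [-1, -1, +4], [+3, +5, -2] — a repeating cycle of length 3.
step 8: apply [+3, -4, -2] → [6, -10, 0]
step 9: apply [-1, -1, +4] → [5, -11, 4]
step 10: apply [+3, +5, -2] → [8, -6, 2]

[8, -6, 2]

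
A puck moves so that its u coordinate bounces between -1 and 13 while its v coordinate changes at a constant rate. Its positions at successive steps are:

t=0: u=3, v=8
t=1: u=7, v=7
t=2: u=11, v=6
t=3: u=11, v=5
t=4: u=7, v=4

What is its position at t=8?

u=7, v=0

The u coordinate travels 4 per step and bounces off the walls at -1 and 13.
  step 5: 7 → 3
  step 6: 3 → -1
  step 7: -1 → 3
  step 8: 3 → 7
The v coordinate changes by -1 each step: at step 8 it is 0.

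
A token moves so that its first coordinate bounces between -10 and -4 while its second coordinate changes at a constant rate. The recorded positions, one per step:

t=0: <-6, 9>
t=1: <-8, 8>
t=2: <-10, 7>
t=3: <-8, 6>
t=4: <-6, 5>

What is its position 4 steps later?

<-10, 1>

The first coordinate travels 2 per step and bounces off the walls at -10 and -4.
  step 5: -6 → -4
  step 6: -4 → -6
  step 7: -6 → -8
  step 8: -8 → -10
The second coordinate changes by -1 each step: at step 8 it is 1.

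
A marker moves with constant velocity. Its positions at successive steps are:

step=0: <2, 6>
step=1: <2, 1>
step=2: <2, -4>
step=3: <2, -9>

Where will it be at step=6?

<2, -24>

Constant displacement of <+0, -5> per step.
step 4: <2, -9> + <+0, -5> → <2, -14>
step 5: <2, -14> + <+0, -5> → <2, -19>
step 6: <2, -19> + <+0, -5> → <2, -24>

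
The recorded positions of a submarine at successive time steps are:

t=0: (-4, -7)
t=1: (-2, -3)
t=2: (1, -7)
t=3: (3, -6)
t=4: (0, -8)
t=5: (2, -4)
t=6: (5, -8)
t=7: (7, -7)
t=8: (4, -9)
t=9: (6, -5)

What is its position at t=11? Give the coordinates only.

Differencing gives (+2, +4), (+3, -4), (+2, +1), (-3, -2), (+2, +4), (+3, -4), (+2, +1), (-3, -2), (+2, +4). This is the pattern (+2, +4), (+3, -4), (+2, +1), (-3, -2) repeated.
step 10: apply (+3, -4) → (9, -9)
step 11: apply (+2, +1) → (11, -8)

(11, -8)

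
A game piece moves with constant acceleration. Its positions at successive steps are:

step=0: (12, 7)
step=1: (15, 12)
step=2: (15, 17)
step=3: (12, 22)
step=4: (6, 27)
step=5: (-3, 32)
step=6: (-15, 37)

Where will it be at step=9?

Taking differences between consecutive positions: (+3, +5), (+0, +5), (-3, +5), (-6, +5), (-9, +5), (-12, +5). These grow by (-3, +0) each step.
step 7: (-15, 37) + (-15, +5) → (-30, 42)
step 8: (-30, 42) + (-18, +5) → (-48, 47)
step 9: (-48, 47) + (-21, +5) → (-69, 52)

(-69, 52)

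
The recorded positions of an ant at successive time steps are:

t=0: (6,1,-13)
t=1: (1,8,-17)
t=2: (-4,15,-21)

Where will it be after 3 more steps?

The position changes by (-5,+7,-4) every step.
step 3: (-4,15,-21) + (-5,+7,-4) → (-9,22,-25)
step 4: (-9,22,-25) + (-5,+7,-4) → (-14,29,-29)
step 5: (-14,29,-29) + (-5,+7,-4) → (-19,36,-33)

(-19,36,-33)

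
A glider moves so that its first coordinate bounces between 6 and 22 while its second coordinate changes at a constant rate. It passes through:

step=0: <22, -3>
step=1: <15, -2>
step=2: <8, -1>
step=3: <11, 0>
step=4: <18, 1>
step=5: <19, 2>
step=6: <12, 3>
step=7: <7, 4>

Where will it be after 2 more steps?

<21, 6>

The first coordinate reflects between 6 and 22, moving 7 per step.
  step 8: 7 → 14
  step 9: 14 → 21
The second coordinate changes by +1 each step: at step 9 it is 6.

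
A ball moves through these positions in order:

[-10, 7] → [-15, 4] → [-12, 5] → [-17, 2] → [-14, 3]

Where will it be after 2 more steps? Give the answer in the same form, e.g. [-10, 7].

[-16, 1]

The moves between consecutive positions are [-5, -3], [+3, +1], [-5, -3], [+3, +1]; they repeat the 2-cycle [[-5, -3], [+3, +1]].
step 5: apply [-5, -3] → [-19, 0]
step 6: apply [+3, +1] → [-16, 1]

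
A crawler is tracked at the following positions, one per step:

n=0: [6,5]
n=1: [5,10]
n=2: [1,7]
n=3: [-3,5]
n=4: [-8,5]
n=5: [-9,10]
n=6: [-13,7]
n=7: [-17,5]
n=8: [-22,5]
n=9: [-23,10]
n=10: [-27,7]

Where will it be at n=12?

[-36,5]

The moves between consecutive positions are [-1,+5], [-4,-3], [-4,-2], [-5,+0], [-1,+5], [-4,-3], [-4,-2], [-5,+0], [-1,+5], [-4,-3]; they repeat the 4-cycle [[-1,+5], [-4,-3], [-4,-2], [-5,+0]].
step 11: apply [-4,-2] → [-31,5]
step 12: apply [-5,+0] → [-36,5]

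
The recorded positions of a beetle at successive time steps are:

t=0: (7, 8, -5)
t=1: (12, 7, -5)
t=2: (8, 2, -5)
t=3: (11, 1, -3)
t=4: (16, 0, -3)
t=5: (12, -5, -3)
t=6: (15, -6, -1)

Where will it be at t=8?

(16, -12, -1)

Differencing gives (+5, -1, +0), (-4, -5, +0), (+3, -1, +2), (+5, -1, +0), (-4, -5, +0), (+3, -1, +2). This is the pattern (+5, -1, +0), (-4, -5, +0), (+3, -1, +2) repeated.
step 7: apply (+5, -1, +0) → (20, -7, -1)
step 8: apply (-4, -5, +0) → (16, -12, -1)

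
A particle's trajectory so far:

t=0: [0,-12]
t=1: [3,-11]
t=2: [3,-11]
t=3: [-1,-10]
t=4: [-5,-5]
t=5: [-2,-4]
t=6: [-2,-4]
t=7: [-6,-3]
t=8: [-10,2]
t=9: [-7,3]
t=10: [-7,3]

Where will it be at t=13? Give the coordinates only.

The moves between consecutive positions are [+3,+1], [+0,+0], [-4,+1], [-4,+5], [+3,+1], [+0,+0], [-4,+1], [-4,+5], [+3,+1], [+0,+0]; they repeat the 4-cycle [[+3,+1], [+0,+0], [-4,+1], [-4,+5]].
step 11: apply [-4,+1] → [-11,4]
step 12: apply [-4,+5] → [-15,9]
step 13: apply [+3,+1] → [-12,10]

[-12,10]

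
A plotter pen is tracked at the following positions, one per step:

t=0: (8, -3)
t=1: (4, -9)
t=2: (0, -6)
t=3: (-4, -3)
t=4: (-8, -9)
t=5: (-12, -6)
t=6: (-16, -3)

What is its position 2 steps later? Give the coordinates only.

(-24, -6)

The first coordinate changes by -4 each step, so at step 8 it is 8 + 8·(-4) = -24.
The second coordinate repeats the cycle [-3, -9, -6] with period 3; step 8 mod 3 = 2, giving -6.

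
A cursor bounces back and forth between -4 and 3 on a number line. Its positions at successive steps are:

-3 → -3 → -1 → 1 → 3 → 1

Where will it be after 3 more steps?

The value travels 2 per step and bounces off the walls at -4 and 3.
  step 6: 1 → -1
  step 7: -1 → -3
  step 8: -3 → -3

-3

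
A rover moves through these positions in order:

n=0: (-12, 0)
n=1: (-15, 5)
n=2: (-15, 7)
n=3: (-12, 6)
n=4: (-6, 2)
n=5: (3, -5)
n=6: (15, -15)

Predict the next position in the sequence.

Taking differences between consecutive positions: (-3, +5), (+0, +2), (+3, -1), (+6, -4), (+9, -7), (+12, -10). These grow by (+3, -3) each step.
step 7: (15, -15) + (+15, -13) → (30, -28)

(30, -28)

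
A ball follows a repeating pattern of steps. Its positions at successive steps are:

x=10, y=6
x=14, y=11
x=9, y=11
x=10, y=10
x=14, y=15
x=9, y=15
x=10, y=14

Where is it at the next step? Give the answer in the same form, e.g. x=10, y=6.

x=14, y=19

The moves between consecutive positions are (+4, +5), (-5, +0), (+1, -1), (+4, +5), (-5, +0), (+1, -1); they repeat the 3-cycle [(+4, +5), (-5, +0), (+1, -1)].
step 7: apply (+4, +5) → x=14, y=19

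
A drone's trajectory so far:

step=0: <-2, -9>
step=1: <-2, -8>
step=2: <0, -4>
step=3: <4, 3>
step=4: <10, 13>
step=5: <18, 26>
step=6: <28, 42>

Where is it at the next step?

Taking differences between consecutive positions: <+0, +1>, <+2, +4>, <+4, +7>, <+6, +10>, <+8, +13>, <+10, +16>. These grow by <+2, +3> each step.
step 7: <28, 42> + <+12, +19> → <40, 61>

<40, 61>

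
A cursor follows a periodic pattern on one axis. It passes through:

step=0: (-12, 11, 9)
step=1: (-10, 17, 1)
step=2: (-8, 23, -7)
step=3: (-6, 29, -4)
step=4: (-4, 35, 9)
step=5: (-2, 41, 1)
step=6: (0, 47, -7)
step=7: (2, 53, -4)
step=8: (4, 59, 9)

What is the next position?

(6, 65, 1)

First: linear, +2 per step → 6 at step 9.
Second: linear, +6 per step → 65 at step 9.
Third: cycles through 9, 1, -7, -4 every 4 steps. Step 9 lands at position 1 of the cycle → 1.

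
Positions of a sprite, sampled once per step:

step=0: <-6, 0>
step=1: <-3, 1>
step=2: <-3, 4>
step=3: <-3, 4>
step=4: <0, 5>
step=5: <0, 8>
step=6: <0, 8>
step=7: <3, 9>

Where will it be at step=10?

Step-to-step displacements: <+3, +1>, <+0, +3>, <+0, +0>, <+3, +1>, <+0, +3>, <+0, +0>, <+3, +1> — a repeating cycle of length 3.
step 8: apply <+0, +3> → <3, 12>
step 9: apply <+0, +0> → <3, 12>
step 10: apply <+3, +1> → <6, 13>

<6, 13>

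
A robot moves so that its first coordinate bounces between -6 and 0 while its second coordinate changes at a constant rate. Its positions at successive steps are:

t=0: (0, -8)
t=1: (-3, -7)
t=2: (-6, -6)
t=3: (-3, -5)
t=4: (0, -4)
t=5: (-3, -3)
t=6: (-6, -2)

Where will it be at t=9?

The first coordinate travels 3 per step and bounces off the walls at -6 and 0.
  step 7: -6 → -3
  step 8: -3 → 0
  step 9: 0 → -3
The second coordinate changes by +1 each step: at step 9 it is 1.

(-3, 1)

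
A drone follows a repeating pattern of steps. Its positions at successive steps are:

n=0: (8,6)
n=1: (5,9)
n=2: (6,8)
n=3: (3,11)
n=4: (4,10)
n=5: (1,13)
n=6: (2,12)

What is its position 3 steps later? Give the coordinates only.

Step-to-step displacements: (-3,+3), (+1,-1), (-3,+3), (+1,-1), (-3,+3), (+1,-1) — a repeating cycle of length 2.
step 7: apply (-3,+3) → (-1,15)
step 8: apply (+1,-1) → (0,14)
step 9: apply (-3,+3) → (-3,17)

(-3,17)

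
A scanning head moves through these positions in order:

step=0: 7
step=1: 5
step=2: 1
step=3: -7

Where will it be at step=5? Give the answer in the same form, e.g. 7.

Consecutive displacements -2, -4, -8 scale by a factor of 2 each step.
step 4: -7 − 16 → -23
step 5: -23 − 32 → -55

-55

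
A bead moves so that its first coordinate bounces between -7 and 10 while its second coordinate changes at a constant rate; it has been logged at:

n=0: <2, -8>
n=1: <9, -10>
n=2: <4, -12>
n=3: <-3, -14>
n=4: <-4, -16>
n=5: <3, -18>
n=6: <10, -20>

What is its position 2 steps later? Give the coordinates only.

<-4, -24>

The first coordinate reflects between -7 and 10, moving 7 per step.
  step 7: 10 → 3
  step 8: 3 → -4
The second coordinate changes by -2 each step: at step 8 it is -24.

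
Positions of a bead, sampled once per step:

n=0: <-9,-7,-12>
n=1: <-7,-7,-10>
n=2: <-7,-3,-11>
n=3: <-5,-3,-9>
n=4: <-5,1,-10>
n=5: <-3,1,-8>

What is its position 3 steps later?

Differencing gives <+2,+0,+2>, <+0,+4,-1>, <+2,+0,+2>, <+0,+4,-1>, <+2,+0,+2>. This is the pattern <+2,+0,+2>, <+0,+4,-1> repeated.
step 6: apply <+0,+4,-1> → <-3,5,-9>
step 7: apply <+2,+0,+2> → <-1,5,-7>
step 8: apply <+0,+4,-1> → <-1,9,-8>

<-1,9,-8>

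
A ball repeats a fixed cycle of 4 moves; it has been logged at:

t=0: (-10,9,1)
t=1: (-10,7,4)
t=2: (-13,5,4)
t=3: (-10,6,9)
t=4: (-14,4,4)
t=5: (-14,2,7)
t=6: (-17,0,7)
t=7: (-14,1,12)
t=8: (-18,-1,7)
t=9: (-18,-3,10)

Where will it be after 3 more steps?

The moves between consecutive positions are (+0,-2,+3), (-3,-2,+0), (+3,+1,+5), (-4,-2,-5), (+0,-2,+3), (-3,-2,+0), (+3,+1,+5), (-4,-2,-5), (+0,-2,+3); they repeat the 4-cycle [(+0,-2,+3), (-3,-2,+0), (+3,+1,+5), (-4,-2,-5)].
step 10: apply (-3,-2,+0) → (-21,-5,10)
step 11: apply (+3,+1,+5) → (-18,-4,15)
step 12: apply (-4,-2,-5) → (-22,-6,10)

(-22,-6,10)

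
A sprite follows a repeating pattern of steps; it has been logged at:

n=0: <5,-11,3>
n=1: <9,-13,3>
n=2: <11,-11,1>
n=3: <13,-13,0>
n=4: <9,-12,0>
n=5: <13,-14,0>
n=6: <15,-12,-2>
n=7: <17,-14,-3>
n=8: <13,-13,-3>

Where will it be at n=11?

<21,-15,-6>

Step-to-step displacements: <+4,-2,+0>, <+2,+2,-2>, <+2,-2,-1>, <-4,+1,+0>, <+4,-2,+0>, <+2,+2,-2>, <+2,-2,-1>, <-4,+1,+0> — a repeating cycle of length 4.
step 9: apply <+4,-2,+0> → <17,-15,-3>
step 10: apply <+2,+2,-2> → <19,-13,-5>
step 11: apply <+2,-2,-1> → <21,-15,-6>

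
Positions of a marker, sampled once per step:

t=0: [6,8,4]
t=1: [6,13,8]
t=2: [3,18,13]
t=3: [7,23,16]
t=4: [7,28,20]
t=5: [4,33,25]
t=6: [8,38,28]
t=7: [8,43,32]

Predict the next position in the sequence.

Step-to-step displacements: [+0,+5,+4], [-3,+5,+5], [+4,+5,+3], [+0,+5,+4], [-3,+5,+5], [+4,+5,+3], [+0,+5,+4] — a repeating cycle of length 3.
step 8: apply [-3,+5,+5] → [5,48,37]

[5,48,37]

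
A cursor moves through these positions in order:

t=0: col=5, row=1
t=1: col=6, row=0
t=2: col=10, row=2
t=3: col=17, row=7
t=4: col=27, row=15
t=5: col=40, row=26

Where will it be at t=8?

Taking differences between consecutive positions: (+1,-1), (+4,+2), (+7,+5), (+10,+8), (+13,+11). These grow by (+3,+3) each step.
step 6: col=40, row=26 + (+16,+14) → col=56, row=40
step 7: col=56, row=40 + (+19,+17) → col=75, row=57
step 8: col=75, row=57 + (+22,+20) → col=97, row=77

col=97, row=77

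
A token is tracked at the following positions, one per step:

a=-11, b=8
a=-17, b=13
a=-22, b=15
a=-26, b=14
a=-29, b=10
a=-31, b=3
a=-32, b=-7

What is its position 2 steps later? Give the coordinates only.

a=-31, b=-36

First differences are (-6, +5), (-5, +2), (-4, -1), (-3, -4), (-2, -7), (-1, -10); their common second difference is (+1, -3) (constant acceleration).
step 7: a=-32, b=-7 + (+0, -13) → a=-32, b=-20
step 8: a=-32, b=-20 + (+1, -16) → a=-31, b=-36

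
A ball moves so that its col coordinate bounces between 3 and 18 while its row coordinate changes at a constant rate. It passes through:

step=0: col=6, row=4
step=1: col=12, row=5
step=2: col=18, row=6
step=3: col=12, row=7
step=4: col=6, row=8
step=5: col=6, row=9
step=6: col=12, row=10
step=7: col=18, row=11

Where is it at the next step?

The col coordinate reflects between 3 and 18, moving 6 per step.
  step 8: 18 → 12
The row coordinate changes by +1 each step: at step 8 it is 12.

col=12, row=12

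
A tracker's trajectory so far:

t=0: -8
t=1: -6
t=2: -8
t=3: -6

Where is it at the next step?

-8

Consecutive displacements +2, -2, +2 scale by a factor of -1 each step.
step 4: -6 − 2 → -8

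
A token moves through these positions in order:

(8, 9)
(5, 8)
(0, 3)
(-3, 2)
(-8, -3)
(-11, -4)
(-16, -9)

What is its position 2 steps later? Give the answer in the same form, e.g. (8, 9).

(-24, -15)

The moves between consecutive positions are (-3, -1), (-5, -5), (-3, -1), (-5, -5), (-3, -1), (-5, -5); they repeat the 2-cycle [(-3, -1), (-5, -5)].
step 7: apply (-3, -1) → (-19, -10)
step 8: apply (-5, -5) → (-24, -15)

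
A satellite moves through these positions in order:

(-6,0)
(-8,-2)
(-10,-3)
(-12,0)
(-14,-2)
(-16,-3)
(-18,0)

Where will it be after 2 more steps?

(-22,-3)

The first coordinate changes by -2 each step, so at step 8 it is -6 + 8·(-2) = -22.
The second coordinate repeats the cycle [0, -2, -3] with period 3; step 8 mod 3 = 2, giving -3.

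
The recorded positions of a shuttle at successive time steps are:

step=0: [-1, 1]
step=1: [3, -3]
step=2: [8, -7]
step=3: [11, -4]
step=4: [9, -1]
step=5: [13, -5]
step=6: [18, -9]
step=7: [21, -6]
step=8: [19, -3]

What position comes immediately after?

Differencing gives [+4, -4], [+5, -4], [+3, +3], [-2, +3], [+4, -4], [+5, -4], [+3, +3], [-2, +3]. This is the pattern [+4, -4], [+5, -4], [+3, +3], [-2, +3] repeated.
step 9: apply [+4, -4] → [23, -7]

[23, -7]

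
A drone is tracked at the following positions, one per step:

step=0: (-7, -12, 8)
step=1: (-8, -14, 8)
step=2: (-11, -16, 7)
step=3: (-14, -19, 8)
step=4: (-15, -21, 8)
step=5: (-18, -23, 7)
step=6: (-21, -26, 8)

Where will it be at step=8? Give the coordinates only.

Differencing gives (-1, -2, +0), (-3, -2, -1), (-3, -3, +1), (-1, -2, +0), (-3, -2, -1), (-3, -3, +1). This is the pattern (-1, -2, +0), (-3, -2, -1), (-3, -3, +1) repeated.
step 7: apply (-1, -2, +0) → (-22, -28, 8)
step 8: apply (-3, -2, -1) → (-25, -30, 7)

(-25, -30, 7)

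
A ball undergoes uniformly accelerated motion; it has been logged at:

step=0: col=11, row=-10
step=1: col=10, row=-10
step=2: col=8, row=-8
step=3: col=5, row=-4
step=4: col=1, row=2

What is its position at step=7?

col=-17, row=32

Successive displacements: (-1, +0), (-2, +2), (-3, +4), (-4, +6) — each changes by (-1, +2).
step 5: col=1, row=2 + (-5, +8) → col=-4, row=10
step 6: col=-4, row=10 + (-6, +10) → col=-10, row=20
step 7: col=-10, row=20 + (-7, +12) → col=-17, row=32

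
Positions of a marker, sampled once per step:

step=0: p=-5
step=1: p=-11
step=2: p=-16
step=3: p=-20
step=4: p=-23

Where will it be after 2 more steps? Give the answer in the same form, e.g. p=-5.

p=-26

Taking differences between consecutive positions: -6, -5, -4, -3. These grow by +1 each step.
step 5: -23 − 2 → p=-25
step 6: -25 − 1 → p=-26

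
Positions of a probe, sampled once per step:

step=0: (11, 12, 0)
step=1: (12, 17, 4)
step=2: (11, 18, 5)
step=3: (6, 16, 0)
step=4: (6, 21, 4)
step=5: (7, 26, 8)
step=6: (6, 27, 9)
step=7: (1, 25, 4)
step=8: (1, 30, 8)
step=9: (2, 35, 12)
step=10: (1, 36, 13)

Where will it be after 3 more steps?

(-3, 44, 16)

Step-to-step displacements: (+1, +5, +4), (-1, +1, +1), (-5, -2, -5), (+0, +5, +4), (+1, +5, +4), (-1, +1, +1), (-5, -2, -5), (+0, +5, +4), (+1, +5, +4), (-1, +1, +1) — a repeating cycle of length 4.
step 11: apply (-5, -2, -5) → (-4, 34, 8)
step 12: apply (+0, +5, +4) → (-4, 39, 12)
step 13: apply (+1, +5, +4) → (-3, 44, 16)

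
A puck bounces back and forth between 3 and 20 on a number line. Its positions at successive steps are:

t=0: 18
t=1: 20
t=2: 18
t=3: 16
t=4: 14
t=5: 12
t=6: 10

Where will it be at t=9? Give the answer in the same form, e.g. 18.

4

The value travels 2 per step and bounces off the walls at 3 and 20.
  step 7: 10 → 8
  step 8: 8 → 6
  step 9: 6 → 4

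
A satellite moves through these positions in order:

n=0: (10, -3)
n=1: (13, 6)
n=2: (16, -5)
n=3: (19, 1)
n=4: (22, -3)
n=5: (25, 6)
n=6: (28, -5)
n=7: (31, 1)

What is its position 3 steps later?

The first coordinate changes by +3 each step, so at step 10 it is 10 + 10·(3) = 40.
The second coordinate repeats the cycle [-3, 6, -5, 1] with period 4; step 10 mod 4 = 2, giving -5.

(40, -5)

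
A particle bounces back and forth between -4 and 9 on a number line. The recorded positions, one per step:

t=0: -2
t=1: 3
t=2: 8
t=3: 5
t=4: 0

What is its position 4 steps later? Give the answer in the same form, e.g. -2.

The value travels 5 per step and bounces off the walls at -4 and 9.
  step 5: 0 → -3
  step 6: -3 → 2
  step 7: 2 → 7
  step 8: 7 → 6

6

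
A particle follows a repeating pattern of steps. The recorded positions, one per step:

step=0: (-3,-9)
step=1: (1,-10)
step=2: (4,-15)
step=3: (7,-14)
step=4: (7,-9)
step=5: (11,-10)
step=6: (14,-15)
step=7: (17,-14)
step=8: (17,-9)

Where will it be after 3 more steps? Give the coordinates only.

Step-to-step displacements: (+4,-1), (+3,-5), (+3,+1), (+0,+5), (+4,-1), (+3,-5), (+3,+1), (+0,+5) — a repeating cycle of length 4.
step 9: apply (+4,-1) → (21,-10)
step 10: apply (+3,-5) → (24,-15)
step 11: apply (+3,+1) → (27,-14)

(27,-14)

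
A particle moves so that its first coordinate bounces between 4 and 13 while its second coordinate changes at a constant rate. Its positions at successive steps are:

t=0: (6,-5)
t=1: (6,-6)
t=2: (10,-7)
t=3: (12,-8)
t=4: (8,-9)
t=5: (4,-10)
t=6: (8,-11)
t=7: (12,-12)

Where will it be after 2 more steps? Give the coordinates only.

The first coordinate travels 4 per step and bounces off the walls at 4 and 13.
  step 8: 12 → 10
  step 9: 10 → 6
The second coordinate changes by -1 each step: at step 9 it is -14.

(6,-14)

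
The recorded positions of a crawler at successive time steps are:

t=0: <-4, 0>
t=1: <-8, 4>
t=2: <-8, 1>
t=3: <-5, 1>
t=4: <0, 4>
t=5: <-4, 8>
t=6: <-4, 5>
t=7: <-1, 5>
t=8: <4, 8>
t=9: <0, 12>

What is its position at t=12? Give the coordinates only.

<8, 12>

Differencing gives <-4, +4>, <+0, -3>, <+3, +0>, <+5, +3>, <-4, +4>, <+0, -3>, <+3, +0>, <+5, +3>, <-4, +4>. This is the pattern <-4, +4>, <+0, -3>, <+3, +0>, <+5, +3> repeated.
step 10: apply <+0, -3> → <0, 9>
step 11: apply <+3, +0> → <3, 9>
step 12: apply <+5, +3> → <8, 12>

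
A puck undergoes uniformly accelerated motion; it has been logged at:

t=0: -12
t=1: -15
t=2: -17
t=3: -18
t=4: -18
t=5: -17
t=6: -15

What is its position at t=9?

Successive displacements: -3, -2, -1, +0, +1, +2 — each changes by +1.
step 7: -15 + 3 → -12
step 8: -12 + 4 → -8
step 9: -8 + 5 → -3

-3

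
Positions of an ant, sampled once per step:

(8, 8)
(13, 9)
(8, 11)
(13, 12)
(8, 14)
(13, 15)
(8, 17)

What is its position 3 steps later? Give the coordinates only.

(13, 21)

Differencing gives (+5, +1), (-5, +2), (+5, +1), (-5, +2), (+5, +1), (-5, +2). This is the pattern (+5, +1), (-5, +2) repeated.
step 7: apply (+5, +1) → (13, 18)
step 8: apply (-5, +2) → (8, 20)
step 9: apply (+5, +1) → (13, 21)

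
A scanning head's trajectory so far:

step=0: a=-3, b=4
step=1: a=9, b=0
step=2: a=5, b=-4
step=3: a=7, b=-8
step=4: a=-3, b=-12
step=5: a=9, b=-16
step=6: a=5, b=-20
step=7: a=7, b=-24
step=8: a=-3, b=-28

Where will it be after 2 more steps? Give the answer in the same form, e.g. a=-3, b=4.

The a coordinate repeats the cycle [-3, 9, 5, 7] with period 4; step 10 mod 4 = 2, giving 5.
The b coordinate changes by -4 each step, so at step 10 it is 4 + 10·(-4) = -36.

a=5, b=-36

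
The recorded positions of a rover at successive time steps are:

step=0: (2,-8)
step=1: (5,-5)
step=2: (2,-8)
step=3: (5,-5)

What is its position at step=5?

Step-to-step displacements: (+3,+3), (-3,-3), (+3,+3); each is -1× the previous.
step 4: (5,-5) + (-3,-3) → (2,-8)
step 5: (2,-8) + (+3,+3) → (5,-5)

(5,-5)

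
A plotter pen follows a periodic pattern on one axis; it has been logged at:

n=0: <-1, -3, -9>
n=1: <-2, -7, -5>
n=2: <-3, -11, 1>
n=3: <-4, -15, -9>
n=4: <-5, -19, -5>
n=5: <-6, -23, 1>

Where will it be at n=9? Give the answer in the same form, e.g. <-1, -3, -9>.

<-10, -39, -9>

The first coordinate changes by -1 each step, so at step 9 it is -1 + 9·(-1) = -10.
The second coordinate changes by -4 each step, so at step 9 it is -3 + 9·(-4) = -39.
The third coordinate repeats the cycle [-9, -5, 1] with period 3; step 9 mod 3 = 0, giving -9.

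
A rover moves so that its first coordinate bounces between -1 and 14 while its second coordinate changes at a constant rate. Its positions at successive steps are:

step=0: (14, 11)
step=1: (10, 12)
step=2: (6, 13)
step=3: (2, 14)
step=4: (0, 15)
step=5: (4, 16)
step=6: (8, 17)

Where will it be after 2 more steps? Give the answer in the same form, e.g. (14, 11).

(12, 19)

The first coordinate reflects between -1 and 14, moving 4 per step.
  step 7: 8 → 12
  step 8: 12 → 12
The second coordinate changes by +1 each step: at step 8 it is 19.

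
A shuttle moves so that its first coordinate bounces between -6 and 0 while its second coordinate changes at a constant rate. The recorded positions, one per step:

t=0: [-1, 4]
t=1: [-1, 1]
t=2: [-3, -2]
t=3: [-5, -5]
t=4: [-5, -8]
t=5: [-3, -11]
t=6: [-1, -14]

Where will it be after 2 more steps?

[-3, -20]

The first coordinate travels 2 per step and bounces off the walls at -6 and 0.
  step 7: -1 → -1
  step 8: -1 → -3
The second coordinate changes by -3 each step: at step 8 it is -20.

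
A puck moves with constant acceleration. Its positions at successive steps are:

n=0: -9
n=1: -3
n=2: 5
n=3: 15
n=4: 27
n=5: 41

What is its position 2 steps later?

75

Taking differences between consecutive positions: +6, +8, +10, +12, +14. These grow by +2 each step.
step 6: 41 + 16 → 57
step 7: 57 + 18 → 75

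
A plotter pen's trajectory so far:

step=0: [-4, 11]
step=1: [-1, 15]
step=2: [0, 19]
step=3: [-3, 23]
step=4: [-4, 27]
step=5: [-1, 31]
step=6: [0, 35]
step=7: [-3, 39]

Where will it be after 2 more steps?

[-1, 47]

First: cycles through -4, -1, 0, -3 every 4 steps. Step 9 lands at position 1 of the cycle → -1.
Second: linear, +4 per step → 47 at step 9.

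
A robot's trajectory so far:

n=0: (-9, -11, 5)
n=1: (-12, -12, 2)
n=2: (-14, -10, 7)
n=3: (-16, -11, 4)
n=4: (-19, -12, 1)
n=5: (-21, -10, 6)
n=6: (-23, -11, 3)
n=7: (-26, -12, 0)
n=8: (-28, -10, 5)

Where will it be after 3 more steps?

Differencing gives (-3, -1, -3), (-2, +2, +5), (-2, -1, -3), (-3, -1, -3), (-2, +2, +5), (-2, -1, -3), (-3, -1, -3), (-2, +2, +5). This is the pattern (-3, -1, -3), (-2, +2, +5), (-2, -1, -3) repeated.
step 9: apply (-2, -1, -3) → (-30, -11, 2)
step 10: apply (-3, -1, -3) → (-33, -12, -1)
step 11: apply (-2, +2, +5) → (-35, -10, 4)

(-35, -10, 4)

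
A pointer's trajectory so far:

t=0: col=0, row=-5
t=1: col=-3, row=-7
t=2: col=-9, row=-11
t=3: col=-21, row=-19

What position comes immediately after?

col=-45, row=-35

Step-to-step displacements: (-3,-2), (-6,-4), (-12,-8); each is 2× the previous.
step 4: col=-21, row=-19 + (-24,-16) → col=-45, row=-35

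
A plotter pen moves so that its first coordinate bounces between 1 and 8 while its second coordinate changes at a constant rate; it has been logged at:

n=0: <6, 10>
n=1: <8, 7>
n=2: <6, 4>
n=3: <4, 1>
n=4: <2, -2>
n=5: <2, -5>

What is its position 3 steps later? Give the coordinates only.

<8, -14>

The first coordinate travels 2 per step and bounces off the walls at 1 and 8.
  step 6: 2 → 4
  step 7: 4 → 6
  step 8: 6 → 8
The second coordinate changes by -3 each step: at step 8 it is -14.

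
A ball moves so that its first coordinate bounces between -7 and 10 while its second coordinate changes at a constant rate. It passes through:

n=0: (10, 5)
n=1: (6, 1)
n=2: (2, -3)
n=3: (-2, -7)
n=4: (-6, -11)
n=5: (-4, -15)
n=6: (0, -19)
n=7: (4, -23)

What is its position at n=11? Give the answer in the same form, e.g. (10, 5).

(0, -39)

The first coordinate travels 4 per step and bounces off the walls at -7 and 10.
  step 8: 4 → 8
  step 9: 8 → 8
  step 10: 8 → 4
  step 11: 4 → 0
The second coordinate changes by -4 each step: at step 11 it is -39.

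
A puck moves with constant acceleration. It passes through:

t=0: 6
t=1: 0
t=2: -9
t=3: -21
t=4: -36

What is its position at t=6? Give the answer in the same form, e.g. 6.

Taking differences between consecutive positions: -6, -9, -12, -15. These grow by -3 each step.
step 5: -36 − 18 → -54
step 6: -54 − 21 → -75

-75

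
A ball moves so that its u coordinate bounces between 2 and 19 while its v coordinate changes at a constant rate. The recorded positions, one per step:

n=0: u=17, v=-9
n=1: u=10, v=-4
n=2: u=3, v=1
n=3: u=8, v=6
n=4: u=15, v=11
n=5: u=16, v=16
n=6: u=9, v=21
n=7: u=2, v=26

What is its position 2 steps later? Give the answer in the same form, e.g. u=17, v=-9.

u=16, v=36

The u coordinate reflects between 2 and 19, moving 7 per step.
  step 8: 2 → 9
  step 9: 9 → 16
The v coordinate changes by +5 each step: at step 9 it is 36.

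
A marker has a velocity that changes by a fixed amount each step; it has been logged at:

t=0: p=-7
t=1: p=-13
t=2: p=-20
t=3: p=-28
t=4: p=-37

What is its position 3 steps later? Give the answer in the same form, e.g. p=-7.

Taking differences between consecutive positions: -6, -7, -8, -9. These grow by -1 each step.
step 5: -37 − 10 → p=-47
step 6: -47 − 11 → p=-58
step 7: -58 − 12 → p=-70

p=-70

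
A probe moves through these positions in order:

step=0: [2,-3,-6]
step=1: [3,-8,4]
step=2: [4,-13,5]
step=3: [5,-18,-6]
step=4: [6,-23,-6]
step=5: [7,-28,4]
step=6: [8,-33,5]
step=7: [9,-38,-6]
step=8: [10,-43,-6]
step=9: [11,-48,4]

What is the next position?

First: linear, +1 per step → 12 at step 10.
Second: linear, -5 per step → -53 at step 10.
Third: cycles through -6, 4, 5, -6 every 4 steps. Step 10 lands at position 2 of the cycle → 5.

[12,-53,5]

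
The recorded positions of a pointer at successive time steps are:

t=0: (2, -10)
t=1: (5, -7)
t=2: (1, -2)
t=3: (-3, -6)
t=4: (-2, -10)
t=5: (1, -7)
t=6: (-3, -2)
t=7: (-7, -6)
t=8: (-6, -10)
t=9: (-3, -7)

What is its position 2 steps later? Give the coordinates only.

(-11, -6)

The moves between consecutive positions are (+3, +3), (-4, +5), (-4, -4), (+1, -4), (+3, +3), (-4, +5), (-4, -4), (+1, -4), (+3, +3); they repeat the 4-cycle [(+3, +3), (-4, +5), (-4, -4), (+1, -4)].
step 10: apply (-4, +5) → (-7, -2)
step 11: apply (-4, -4) → (-11, -6)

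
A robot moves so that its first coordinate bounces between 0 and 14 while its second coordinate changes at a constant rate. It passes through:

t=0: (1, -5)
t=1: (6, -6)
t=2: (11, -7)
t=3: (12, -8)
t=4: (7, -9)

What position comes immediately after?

(2, -10)

The first coordinate reflects between 0 and 14, moving 5 per step.
  step 5: 7 → 2
The second coordinate changes by -1 each step: at step 5 it is -10.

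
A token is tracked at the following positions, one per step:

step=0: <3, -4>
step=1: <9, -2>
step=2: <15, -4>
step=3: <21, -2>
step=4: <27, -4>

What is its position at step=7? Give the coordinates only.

<45, -2>

The first coordinate changes by +6 each step, so at step 7 it is 3 + 7·(6) = 45.
The second coordinate repeats the cycle [-4, -2] with period 2; step 7 mod 2 = 1, giving -2.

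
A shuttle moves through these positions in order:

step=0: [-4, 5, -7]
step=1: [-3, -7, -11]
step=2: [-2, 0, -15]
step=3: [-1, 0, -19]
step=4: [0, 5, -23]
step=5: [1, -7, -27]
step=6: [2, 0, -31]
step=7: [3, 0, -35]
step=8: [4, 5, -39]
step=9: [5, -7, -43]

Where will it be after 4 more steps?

The first coordinate changes by +1 each step, so at step 13 it is -4 + 13·(1) = 9.
The second coordinate repeats the cycle [5, -7, 0, 0] with period 4; step 13 mod 4 = 1, giving -7.
The third coordinate changes by -4 each step, so at step 13 it is -7 + 13·(-4) = -59.

[9, -7, -59]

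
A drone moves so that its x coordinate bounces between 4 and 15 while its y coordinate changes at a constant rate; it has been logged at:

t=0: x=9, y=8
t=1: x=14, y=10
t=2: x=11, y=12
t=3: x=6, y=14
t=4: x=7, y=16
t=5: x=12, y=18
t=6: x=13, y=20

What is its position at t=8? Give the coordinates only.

x=5, y=24

The x coordinate travels 5 per step and bounces off the walls at 4 and 15.
  step 7: 13 → 8
  step 8: 8 → 5
The y coordinate changes by +2 each step: at step 8 it is 24.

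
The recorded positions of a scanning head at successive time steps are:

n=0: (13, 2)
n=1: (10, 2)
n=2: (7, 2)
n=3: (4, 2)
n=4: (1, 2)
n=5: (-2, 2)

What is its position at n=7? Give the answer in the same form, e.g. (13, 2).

(-8, 2)

The position changes by (-3, +0) every step.
step 6: (-2, 2) + (-3, +0) → (-5, 2)
step 7: (-5, 2) + (-3, +0) → (-8, 2)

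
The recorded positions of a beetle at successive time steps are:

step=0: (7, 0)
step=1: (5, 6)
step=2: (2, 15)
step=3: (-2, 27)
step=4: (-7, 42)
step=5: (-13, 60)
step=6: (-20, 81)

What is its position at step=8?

(-37, 132)

Taking differences between consecutive positions: (-2, +6), (-3, +9), (-4, +12), (-5, +15), (-6, +18), (-7, +21). These grow by (-1, +3) each step.
step 7: (-20, 81) + (-8, +24) → (-28, 105)
step 8: (-28, 105) + (-9, +27) → (-37, 132)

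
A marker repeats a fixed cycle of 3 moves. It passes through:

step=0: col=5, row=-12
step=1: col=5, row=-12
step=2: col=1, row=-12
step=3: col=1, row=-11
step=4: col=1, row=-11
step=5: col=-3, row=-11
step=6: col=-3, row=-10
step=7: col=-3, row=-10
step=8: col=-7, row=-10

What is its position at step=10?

Differencing gives (+0, +0), (-4, +0), (+0, +1), (+0, +0), (-4, +0), (+0, +1), (+0, +0), (-4, +0). This is the pattern (+0, +0), (-4, +0), (+0, +1) repeated.
step 9: apply (+0, +1) → col=-7, row=-9
step 10: apply (+0, +0) → col=-7, row=-9

col=-7, row=-9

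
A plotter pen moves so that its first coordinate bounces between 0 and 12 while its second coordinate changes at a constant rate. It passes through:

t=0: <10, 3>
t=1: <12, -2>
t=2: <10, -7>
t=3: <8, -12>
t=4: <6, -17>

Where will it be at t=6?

<2, -27>

The first coordinate travels 2 per step and bounces off the walls at 0 and 12.
  step 5: 6 → 4
  step 6: 4 → 2
The second coordinate changes by -5 each step: at step 6 it is -27.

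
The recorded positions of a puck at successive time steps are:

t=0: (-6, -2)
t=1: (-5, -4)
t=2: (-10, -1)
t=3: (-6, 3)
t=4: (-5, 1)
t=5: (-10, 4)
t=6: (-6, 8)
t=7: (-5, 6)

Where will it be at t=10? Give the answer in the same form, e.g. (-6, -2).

(-5, 11)

Differencing gives (+1, -2), (-5, +3), (+4, +4), (+1, -2), (-5, +3), (+4, +4), (+1, -2). This is the pattern (+1, -2), (-5, +3), (+4, +4) repeated.
step 8: apply (-5, +3) → (-10, 9)
step 9: apply (+4, +4) → (-6, 13)
step 10: apply (+1, -2) → (-5, 11)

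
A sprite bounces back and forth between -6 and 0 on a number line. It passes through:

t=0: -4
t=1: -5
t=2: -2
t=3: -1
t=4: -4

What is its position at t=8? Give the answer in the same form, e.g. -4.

The value reflects between -6 and 0, moving 3 per step.
  step 5: -4 → -5
  step 6: -5 → -2
  step 7: -2 → -1
  step 8: -1 → -4

-4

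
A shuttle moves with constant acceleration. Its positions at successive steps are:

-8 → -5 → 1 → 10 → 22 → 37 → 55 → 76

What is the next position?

100

Successive displacements: +3, +6, +9, +12, +15, +18, +21 — each changes by +3.
step 8: 76 + 24 → 100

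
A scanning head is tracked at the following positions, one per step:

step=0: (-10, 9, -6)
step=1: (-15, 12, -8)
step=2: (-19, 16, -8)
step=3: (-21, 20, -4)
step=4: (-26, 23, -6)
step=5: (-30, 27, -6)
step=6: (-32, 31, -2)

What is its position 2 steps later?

The moves between consecutive positions are (-5, +3, -2), (-4, +4, +0), (-2, +4, +4), (-5, +3, -2), (-4, +4, +0), (-2, +4, +4); they repeat the 3-cycle [(-5, +3, -2), (-4, +4, +0), (-2, +4, +4)].
step 7: apply (-5, +3, -2) → (-37, 34, -4)
step 8: apply (-4, +4, +0) → (-41, 38, -4)

(-41, 38, -4)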